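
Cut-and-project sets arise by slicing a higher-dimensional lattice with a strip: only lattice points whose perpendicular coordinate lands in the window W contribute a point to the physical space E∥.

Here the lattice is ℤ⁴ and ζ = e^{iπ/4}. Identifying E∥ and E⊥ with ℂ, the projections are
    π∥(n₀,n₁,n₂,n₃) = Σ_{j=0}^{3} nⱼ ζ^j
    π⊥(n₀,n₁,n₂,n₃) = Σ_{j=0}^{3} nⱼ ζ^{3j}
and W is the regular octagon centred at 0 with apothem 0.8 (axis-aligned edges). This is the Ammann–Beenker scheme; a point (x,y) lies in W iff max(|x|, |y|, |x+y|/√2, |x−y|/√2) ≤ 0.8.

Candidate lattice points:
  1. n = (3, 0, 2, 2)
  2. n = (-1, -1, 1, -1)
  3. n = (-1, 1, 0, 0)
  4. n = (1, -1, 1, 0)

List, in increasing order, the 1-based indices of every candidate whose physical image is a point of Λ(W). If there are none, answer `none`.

π⊥(n) = n₀ + n₁ζ³ + n₂ζ⁶ + n₃ζ⁹ where ζ = e^{iπ/4}.
#1 (3, 0, 2, 2): internal (4.414214, -0.585786); octagon support 4.414214 vs apothem 0.8 → ∉ W
#2 (-1, -1, 1, -1): internal (-1.000000, -2.414214); octagon support 2.414214 vs apothem 0.8 → ∉ W
#3 (-1, 1, 0, 0): internal (-1.707107, 0.707107); octagon support 1.707107 vs apothem 0.8 → ∉ W
#4 (1, -1, 1, 0): internal (1.707107, -1.707107); octagon support 2.414214 vs apothem 0.8 → ∉ W

none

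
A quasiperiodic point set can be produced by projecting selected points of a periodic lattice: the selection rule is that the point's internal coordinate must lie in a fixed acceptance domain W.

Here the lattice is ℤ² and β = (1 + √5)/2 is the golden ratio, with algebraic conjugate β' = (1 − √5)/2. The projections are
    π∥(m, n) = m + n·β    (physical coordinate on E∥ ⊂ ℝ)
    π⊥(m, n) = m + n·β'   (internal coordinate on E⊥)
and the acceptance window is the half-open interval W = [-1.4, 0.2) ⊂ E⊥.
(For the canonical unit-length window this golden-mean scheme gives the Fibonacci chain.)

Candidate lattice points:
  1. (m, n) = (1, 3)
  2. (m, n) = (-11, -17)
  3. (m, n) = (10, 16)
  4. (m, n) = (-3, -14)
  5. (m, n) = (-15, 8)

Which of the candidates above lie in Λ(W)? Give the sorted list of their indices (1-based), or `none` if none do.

Compute β' = (1−√5)/2 = -0.61803, so π⊥(m,n) = m -0.61803·n.
candidate 1: (m,n)=(1,3) → π∥ = 1+3·β ≈ 5.85410, π⊥ = 1+3·β' ≈ -0.85410 ∈ [-1.4, 0.2) ⇒ IN Λ
candidate 2: (m,n)=(-11,-17) → π∥ = -11-17·β ≈ -38.50658, π⊥ = -11-17·β' ≈ -0.49342 ∈ [-1.4, 0.2) ⇒ IN Λ
candidate 3: (m,n)=(10,16) → π∥ = 10+16·β ≈ 35.88854, π⊥ = 10+16·β' ≈ 0.11146 ∈ [-1.4, 0.2) ⇒ IN Λ
candidate 4: (m,n)=(-3,-14) → π∥ = -3-14·β ≈ -25.65248, π⊥ = -3-14·β' ≈ 5.65248 ∉ [-1.4, 0.2) ⇒ out
candidate 5: (m,n)=(-15,8) → π∥ = -15+8·β ≈ -2.05573, π⊥ = -15+8·β' ≈ -19.94427 ∉ [-1.4, 0.2) ⇒ out

1, 2, 3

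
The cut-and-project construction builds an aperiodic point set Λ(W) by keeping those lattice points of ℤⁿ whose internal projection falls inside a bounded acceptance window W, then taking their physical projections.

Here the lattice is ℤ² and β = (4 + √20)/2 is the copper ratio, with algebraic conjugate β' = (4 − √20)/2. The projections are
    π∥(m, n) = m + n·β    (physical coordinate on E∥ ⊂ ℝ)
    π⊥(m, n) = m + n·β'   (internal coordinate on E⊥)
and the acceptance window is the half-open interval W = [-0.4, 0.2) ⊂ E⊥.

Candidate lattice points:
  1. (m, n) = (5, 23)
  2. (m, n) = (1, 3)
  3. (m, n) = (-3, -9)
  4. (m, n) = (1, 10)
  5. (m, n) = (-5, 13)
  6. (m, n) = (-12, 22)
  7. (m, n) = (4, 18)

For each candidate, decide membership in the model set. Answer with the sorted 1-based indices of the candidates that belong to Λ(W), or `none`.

7

Compute β' = (4−√20)/2 = -0.23607, so π⊥(m,n) = m -0.23607·n.
#1 (5,23): internal coord 5 + (23)·β' = -0.42956; -0.42956 ∉ [-0.4, 0.2) → out
#2 (1,3): internal coord 1 + (3)·β' = +0.29180; +0.29180 ∉ [-0.4, 0.2) → out
#3 (-3,-9): internal coord -3 + (-9)·β' = -0.87539; -0.87539 ∉ [-0.4, 0.2) → out
#4 (1,10): internal coord 1 + (10)·β' = -1.36068; -1.36068 ∉ [-0.4, 0.2) → out
#5 (-5,13): internal coord -5 + (13)·β' = -8.06888; -8.06888 ∉ [-0.4, 0.2) → out
#6 (-12,22): internal coord -12 + (22)·β' = -17.19350; -17.19350 ∉ [-0.4, 0.2) → out
#7 (4,18): internal coord 4 + (18)·β' = -0.24922; -0.24922 ∈ [-0.4, 0.2) → IN Λ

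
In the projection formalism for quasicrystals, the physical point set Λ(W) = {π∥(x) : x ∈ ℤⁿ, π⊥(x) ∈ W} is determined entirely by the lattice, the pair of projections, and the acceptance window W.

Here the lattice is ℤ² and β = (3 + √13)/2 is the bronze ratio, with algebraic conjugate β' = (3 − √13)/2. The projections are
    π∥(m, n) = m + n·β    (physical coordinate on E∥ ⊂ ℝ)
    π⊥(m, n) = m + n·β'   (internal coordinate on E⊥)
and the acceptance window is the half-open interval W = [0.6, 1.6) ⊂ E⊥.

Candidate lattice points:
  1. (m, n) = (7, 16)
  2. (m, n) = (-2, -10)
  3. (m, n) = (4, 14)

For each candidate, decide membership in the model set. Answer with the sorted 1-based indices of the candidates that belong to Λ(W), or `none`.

Compute β' = (3−√13)/2 = -0.30278, so π⊥(m,n) = m -0.30278·n.
[1] lift (7,16): star map gives 2.15559; window check 0.6 ≤ 2.15559 < 1.6 is false → out
[2] lift (-2,-10): star map gives 1.02776; window check 0.6 ≤ 1.02776 < 1.6 is true → IN Λ
[3] lift (4,14): star map gives -0.23886; window check 0.6 ≤ -0.23886 < 1.6 is false → out

2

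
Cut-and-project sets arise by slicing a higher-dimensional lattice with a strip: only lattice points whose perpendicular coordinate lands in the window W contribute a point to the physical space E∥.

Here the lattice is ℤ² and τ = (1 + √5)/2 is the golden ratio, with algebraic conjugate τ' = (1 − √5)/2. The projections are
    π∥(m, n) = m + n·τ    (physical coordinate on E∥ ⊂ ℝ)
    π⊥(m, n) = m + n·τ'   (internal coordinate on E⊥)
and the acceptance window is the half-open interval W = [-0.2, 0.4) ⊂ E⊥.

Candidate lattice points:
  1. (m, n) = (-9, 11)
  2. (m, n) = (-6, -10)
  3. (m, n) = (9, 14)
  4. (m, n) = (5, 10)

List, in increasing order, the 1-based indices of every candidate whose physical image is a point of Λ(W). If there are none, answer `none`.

τ' = (1−√5)/2 ≈ -0.618034.
[1] lift (-9,11): star map gives -15.798374; window check -0.2 ≤ -15.798374 < 0.4 is false → out
[2] lift (-6,-10): star map gives 0.180340; window check -0.2 ≤ 0.180340 < 0.4 is true → IN Λ
[3] lift (9,14): star map gives 0.347524; window check -0.2 ≤ 0.347524 < 0.4 is true → IN Λ
[4] lift (5,10): star map gives -1.180340; window check -0.2 ≤ -1.180340 < 0.4 is false → out

2, 3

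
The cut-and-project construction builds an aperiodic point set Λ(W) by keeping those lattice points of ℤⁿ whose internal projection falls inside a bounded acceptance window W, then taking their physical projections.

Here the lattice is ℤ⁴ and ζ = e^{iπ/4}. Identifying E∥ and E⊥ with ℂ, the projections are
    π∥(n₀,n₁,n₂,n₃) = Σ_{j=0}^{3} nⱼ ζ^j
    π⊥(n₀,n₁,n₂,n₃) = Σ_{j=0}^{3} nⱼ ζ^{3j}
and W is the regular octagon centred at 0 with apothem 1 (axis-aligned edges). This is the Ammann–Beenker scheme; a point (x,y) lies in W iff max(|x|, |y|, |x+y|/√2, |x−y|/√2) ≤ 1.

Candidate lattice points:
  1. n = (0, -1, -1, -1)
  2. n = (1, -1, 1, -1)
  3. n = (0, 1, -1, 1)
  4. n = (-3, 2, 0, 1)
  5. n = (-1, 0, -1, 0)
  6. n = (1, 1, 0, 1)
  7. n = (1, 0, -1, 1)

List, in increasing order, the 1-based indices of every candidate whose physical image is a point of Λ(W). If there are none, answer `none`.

1

Internal map: ζ^{3j} for j=0..3 gives (1,0), (−√2/2,√2/2), (0,−1), (√2/2,√2/2).
candidate 1: n = (0, -1, -1, -1) → π⊥ ≈ (+0.00000, -0.41421); max(|x|,|y|,|x±y|/√2) = 0.41421 ≤ 1 ⇒ ∈ W
candidate 2: n = (1, -1, 1, -1) → π⊥ ≈ (+1.00000, -2.41421); max(|x|,|y|,|x±y|/√2) = 2.41421 > 1 ⇒ ∉ W
candidate 3: n = (0, 1, -1, 1) → π⊥ ≈ (+0.00000, +2.41421); max(|x|,|y|,|x±y|/√2) = 2.41421 > 1 ⇒ ∉ W
candidate 4: n = (-3, 2, 0, 1) → π⊥ ≈ (-3.70711, +2.12132); max(|x|,|y|,|x±y|/√2) = 4.12132 > 1 ⇒ ∉ W
candidate 5: n = (-1, 0, -1, 0) → π⊥ ≈ (-1.00000, +1.00000); max(|x|,|y|,|x±y|/√2) = 1.41421 > 1 ⇒ ∉ W
candidate 6: n = (1, 1, 0, 1) → π⊥ ≈ (+1.00000, +1.41421); max(|x|,|y|,|x±y|/√2) = 1.70711 > 1 ⇒ ∉ W
candidate 7: n = (1, 0, -1, 1) → π⊥ ≈ (+1.70711, +1.70711); max(|x|,|y|,|x±y|/√2) = 2.41421 > 1 ⇒ ∉ W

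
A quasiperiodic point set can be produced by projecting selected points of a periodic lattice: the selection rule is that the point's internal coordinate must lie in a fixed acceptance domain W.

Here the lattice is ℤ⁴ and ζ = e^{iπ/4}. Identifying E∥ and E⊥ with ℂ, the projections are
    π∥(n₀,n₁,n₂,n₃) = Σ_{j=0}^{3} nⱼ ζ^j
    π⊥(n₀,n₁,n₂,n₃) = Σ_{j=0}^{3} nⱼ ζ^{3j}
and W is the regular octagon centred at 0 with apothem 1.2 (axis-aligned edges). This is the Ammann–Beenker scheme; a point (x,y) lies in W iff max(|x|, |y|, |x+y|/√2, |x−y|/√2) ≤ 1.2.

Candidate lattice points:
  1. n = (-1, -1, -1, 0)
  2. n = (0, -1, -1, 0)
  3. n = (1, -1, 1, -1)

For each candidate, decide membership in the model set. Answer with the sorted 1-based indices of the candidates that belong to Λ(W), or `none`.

1, 2

With ζ = e^{iπ/4} the internal vectors are ζ^0,ζ^3,ζ^6,ζ^9.
#1 (-1, -1, -1, 0): internal (-0.2929, 0.2929); octagon support 0.4142 vs apothem 1.2 → ∈ W
#2 (0, -1, -1, 0): internal (0.7071, 0.2929); octagon support 0.7071 vs apothem 1.2 → ∈ W
#3 (1, -1, 1, -1): internal (1.0000, -2.4142); octagon support 2.4142 vs apothem 1.2 → ∉ W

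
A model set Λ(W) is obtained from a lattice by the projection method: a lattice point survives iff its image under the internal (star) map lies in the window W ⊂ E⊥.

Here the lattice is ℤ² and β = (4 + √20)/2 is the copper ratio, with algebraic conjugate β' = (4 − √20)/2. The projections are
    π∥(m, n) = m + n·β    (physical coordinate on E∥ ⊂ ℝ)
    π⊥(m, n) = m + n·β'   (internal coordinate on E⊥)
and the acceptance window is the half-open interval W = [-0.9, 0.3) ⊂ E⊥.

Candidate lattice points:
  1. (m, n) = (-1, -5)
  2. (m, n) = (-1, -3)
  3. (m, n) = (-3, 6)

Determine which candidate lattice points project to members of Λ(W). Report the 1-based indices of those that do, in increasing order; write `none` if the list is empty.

1, 2

Numerically β ≈ 4.236068 and β' = −1/β ≈ -0.236068.
#1 (-1,-5): internal coord -1 + (-5)·β' = +0.180340; +0.180340 ∈ [-0.9, 0.3) → IN Λ
#2 (-1,-3): internal coord -1 + (-3)·β' = -0.291796; -0.291796 ∈ [-0.9, 0.3) → IN Λ
#3 (-3,6): internal coord -3 + (6)·β' = -4.416408; -4.416408 ∉ [-0.9, 0.3) → out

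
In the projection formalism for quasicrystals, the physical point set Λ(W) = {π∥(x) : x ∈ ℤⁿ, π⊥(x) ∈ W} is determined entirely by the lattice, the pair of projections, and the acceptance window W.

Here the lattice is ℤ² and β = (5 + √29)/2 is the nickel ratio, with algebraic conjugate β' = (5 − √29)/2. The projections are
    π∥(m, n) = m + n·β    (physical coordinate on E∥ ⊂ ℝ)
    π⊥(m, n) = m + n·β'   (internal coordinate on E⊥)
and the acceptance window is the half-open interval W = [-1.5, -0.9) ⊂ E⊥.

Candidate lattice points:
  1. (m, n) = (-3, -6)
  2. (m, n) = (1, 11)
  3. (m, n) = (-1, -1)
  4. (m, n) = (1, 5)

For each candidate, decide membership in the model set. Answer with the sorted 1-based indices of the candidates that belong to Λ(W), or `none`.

Numerically β ≈ 5.1926 and β' = −1/β ≈ -0.1926.
[1] lift (-3,-6): star map gives -1.8445; window check -1.5 ≤ -1.8445 < -0.9 is false → out
[2] lift (1,11): star map gives -1.1184; window check -1.5 ≤ -1.1184 < -0.9 is true → IN Λ
[3] lift (-1,-1): star map gives -0.8074; window check -1.5 ≤ -0.8074 < -0.9 is false → out
[4] lift (1,5): star map gives 0.0371; window check -1.5 ≤ 0.0371 < -0.9 is false → out

2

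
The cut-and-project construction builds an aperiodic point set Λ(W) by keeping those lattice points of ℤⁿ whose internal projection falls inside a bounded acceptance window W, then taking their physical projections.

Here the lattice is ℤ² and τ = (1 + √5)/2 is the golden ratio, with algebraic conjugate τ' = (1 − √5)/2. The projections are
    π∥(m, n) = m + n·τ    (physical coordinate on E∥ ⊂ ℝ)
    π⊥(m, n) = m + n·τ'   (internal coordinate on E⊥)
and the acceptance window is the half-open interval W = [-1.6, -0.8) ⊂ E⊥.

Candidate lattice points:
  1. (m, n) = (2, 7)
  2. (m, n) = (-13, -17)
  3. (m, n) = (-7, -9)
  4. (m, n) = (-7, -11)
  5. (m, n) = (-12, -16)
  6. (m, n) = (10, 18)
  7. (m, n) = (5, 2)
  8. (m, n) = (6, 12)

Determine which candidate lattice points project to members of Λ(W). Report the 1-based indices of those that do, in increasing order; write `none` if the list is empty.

Numerically τ ≈ 1.618034 and τ' = −1/τ ≈ -0.618034.
#1 (2,7): internal coord 2 + (7)·τ' = -2.326238; -2.326238 ∉ [-1.6, -0.8) → out
#2 (-13,-17): internal coord -13 + (-17)·τ' = -2.493422; -2.493422 ∉ [-1.6, -0.8) → out
#3 (-7,-9): internal coord -7 + (-9)·τ' = -1.437694; -1.437694 ∈ [-1.6, -0.8) → IN Λ
#4 (-7,-11): internal coord -7 + (-11)·τ' = -0.201626; -0.201626 ∉ [-1.6, -0.8) → out
#5 (-12,-16): internal coord -12 + (-16)·τ' = -2.111456; -2.111456 ∉ [-1.6, -0.8) → out
#6 (10,18): internal coord 10 + (18)·τ' = -1.124612; -1.124612 ∈ [-1.6, -0.8) → IN Λ
#7 (5,2): internal coord 5 + (2)·τ' = +3.763932; +3.763932 ∉ [-1.6, -0.8) → out
#8 (6,12): internal coord 6 + (12)·τ' = -1.416408; -1.416408 ∈ [-1.6, -0.8) → IN Λ

3, 6, 8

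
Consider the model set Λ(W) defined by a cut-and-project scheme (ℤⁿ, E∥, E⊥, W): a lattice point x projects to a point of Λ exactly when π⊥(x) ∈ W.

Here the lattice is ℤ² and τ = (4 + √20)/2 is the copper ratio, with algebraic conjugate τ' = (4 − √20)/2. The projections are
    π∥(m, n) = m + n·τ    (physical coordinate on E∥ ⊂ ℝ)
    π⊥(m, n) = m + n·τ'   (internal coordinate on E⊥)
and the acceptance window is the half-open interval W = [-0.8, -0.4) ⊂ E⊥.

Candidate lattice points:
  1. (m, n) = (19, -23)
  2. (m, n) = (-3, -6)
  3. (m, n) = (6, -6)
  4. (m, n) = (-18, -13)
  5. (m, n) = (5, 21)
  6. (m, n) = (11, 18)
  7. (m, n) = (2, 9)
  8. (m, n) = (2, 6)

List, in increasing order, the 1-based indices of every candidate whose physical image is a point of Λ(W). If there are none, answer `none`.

τ' = (4−√20)/2 ≈ -0.236068.
[1] lift (19,-23): star map gives 24.429563; window check -0.8 ≤ 24.429563 < -0.4 is false → out
[2] lift (-3,-6): star map gives -1.583592; window check -0.8 ≤ -1.583592 < -0.4 is false → out
[3] lift (6,-6): star map gives 7.416408; window check -0.8 ≤ 7.416408 < -0.4 is false → out
[4] lift (-18,-13): star map gives -14.931116; window check -0.8 ≤ -14.931116 < -0.4 is false → out
[5] lift (5,21): star map gives 0.042572; window check -0.8 ≤ 0.042572 < -0.4 is false → out
[6] lift (11,18): star map gives 6.750776; window check -0.8 ≤ 6.750776 < -0.4 is false → out
[7] lift (2,9): star map gives -0.124612; window check -0.8 ≤ -0.124612 < -0.4 is false → out
[8] lift (2,6): star map gives 0.583592; window check -0.8 ≤ 0.583592 < -0.4 is false → out

none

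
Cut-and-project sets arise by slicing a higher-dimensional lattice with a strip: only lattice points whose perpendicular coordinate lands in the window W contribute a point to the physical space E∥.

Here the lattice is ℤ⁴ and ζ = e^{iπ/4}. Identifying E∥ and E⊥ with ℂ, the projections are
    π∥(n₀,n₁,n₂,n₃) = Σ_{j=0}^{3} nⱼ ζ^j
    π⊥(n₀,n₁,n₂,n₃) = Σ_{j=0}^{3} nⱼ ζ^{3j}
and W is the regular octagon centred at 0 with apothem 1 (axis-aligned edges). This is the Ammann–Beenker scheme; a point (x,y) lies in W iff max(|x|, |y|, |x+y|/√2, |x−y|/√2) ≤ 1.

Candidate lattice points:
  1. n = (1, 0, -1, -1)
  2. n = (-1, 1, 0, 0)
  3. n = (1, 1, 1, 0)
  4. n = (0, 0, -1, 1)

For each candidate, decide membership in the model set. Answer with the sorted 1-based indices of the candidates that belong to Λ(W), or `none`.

Internal map: ζ^{3j} for j=0..3 gives (1,0), (−√2/2,√2/2), (0,−1), (√2/2,√2/2).
#1 (1, 0, -1, -1): internal (0.2929, 0.2929); octagon support 0.4142 vs apothem 1 → ∈ W
#2 (-1, 1, 0, 0): internal (-1.7071, 0.7071); octagon support 1.7071 vs apothem 1 → ∉ W
#3 (1, 1, 1, 0): internal (0.2929, -0.2929); octagon support 0.4142 vs apothem 1 → ∈ W
#4 (0, 0, -1, 1): internal (0.7071, 1.7071); octagon support 1.7071 vs apothem 1 → ∉ W

1, 3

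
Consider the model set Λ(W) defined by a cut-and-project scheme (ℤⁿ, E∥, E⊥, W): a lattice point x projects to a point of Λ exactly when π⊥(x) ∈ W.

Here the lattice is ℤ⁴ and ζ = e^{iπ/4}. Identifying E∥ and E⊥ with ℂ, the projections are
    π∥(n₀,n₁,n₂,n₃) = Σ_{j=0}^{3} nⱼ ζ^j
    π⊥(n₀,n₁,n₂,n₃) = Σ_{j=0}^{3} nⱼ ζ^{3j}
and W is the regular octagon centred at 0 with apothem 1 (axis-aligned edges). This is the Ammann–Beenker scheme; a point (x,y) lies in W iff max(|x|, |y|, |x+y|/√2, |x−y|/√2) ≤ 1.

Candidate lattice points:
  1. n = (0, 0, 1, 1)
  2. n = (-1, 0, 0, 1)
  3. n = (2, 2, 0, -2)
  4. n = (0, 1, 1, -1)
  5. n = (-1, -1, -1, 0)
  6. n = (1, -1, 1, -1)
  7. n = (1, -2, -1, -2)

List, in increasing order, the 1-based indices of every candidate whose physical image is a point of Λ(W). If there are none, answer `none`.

Internal map: ζ^{3j} for j=0..3 gives (1,0), (−√2/2,√2/2), (0,−1), (√2/2,√2/2).
candidate 1: n = (0, 0, 1, 1) → π⊥ ≈ (+0.707107, -0.292893); max(|x|,|y|,|x±y|/√2) = 0.707107 ≤ 1 ⇒ ∈ W
candidate 2: n = (-1, 0, 0, 1) → π⊥ ≈ (-0.292893, +0.707107); max(|x|,|y|,|x±y|/√2) = 0.707107 ≤ 1 ⇒ ∈ W
candidate 3: n = (2, 2, 0, -2) → π⊥ ≈ (-0.828427, +0.000000); max(|x|,|y|,|x±y|/√2) = 0.828427 ≤ 1 ⇒ ∈ W
candidate 4: n = (0, 1, 1, -1) → π⊥ ≈ (-1.414214, -1.000000); max(|x|,|y|,|x±y|/√2) = 1.707107 > 1 ⇒ ∉ W
candidate 5: n = (-1, -1, -1, 0) → π⊥ ≈ (-0.292893, +0.292893); max(|x|,|y|,|x±y|/√2) = 0.414214 ≤ 1 ⇒ ∈ W
candidate 6: n = (1, -1, 1, -1) → π⊥ ≈ (+1.000000, -2.414214); max(|x|,|y|,|x±y|/√2) = 2.414214 > 1 ⇒ ∉ W
candidate 7: n = (1, -2, -1, -2) → π⊥ ≈ (+1.000000, -1.828427); max(|x|,|y|,|x±y|/√2) = 2.000000 > 1 ⇒ ∉ W

1, 2, 3, 5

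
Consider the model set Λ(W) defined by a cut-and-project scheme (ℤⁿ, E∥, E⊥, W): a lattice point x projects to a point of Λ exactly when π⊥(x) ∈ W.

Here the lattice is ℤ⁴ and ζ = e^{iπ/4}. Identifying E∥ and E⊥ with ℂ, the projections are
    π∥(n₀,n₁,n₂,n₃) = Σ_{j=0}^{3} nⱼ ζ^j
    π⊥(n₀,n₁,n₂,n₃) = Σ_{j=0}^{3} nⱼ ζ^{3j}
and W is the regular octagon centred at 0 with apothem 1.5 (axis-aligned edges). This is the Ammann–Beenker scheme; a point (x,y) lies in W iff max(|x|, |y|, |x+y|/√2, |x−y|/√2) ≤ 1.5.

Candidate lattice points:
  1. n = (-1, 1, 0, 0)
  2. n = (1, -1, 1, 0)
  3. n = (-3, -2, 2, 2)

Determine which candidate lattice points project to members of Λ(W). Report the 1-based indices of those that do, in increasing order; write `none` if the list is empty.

Internal map: ζ^{3j} for j=0..3 gives (1,0), (−√2/2,√2/2), (0,−1), (√2/2,√2/2).
candidate 1: n = (-1, 1, 0, 0) → π⊥ ≈ (-1.70711, +0.70711); max(|x|,|y|,|x±y|/√2) = 1.70711 > 1.5 ⇒ ∉ W
candidate 2: n = (1, -1, 1, 0) → π⊥ ≈ (+1.70711, -1.70711); max(|x|,|y|,|x±y|/√2) = 2.41421 > 1.5 ⇒ ∉ W
candidate 3: n = (-3, -2, 2, 2) → π⊥ ≈ (-0.17157, -2.00000); max(|x|,|y|,|x±y|/√2) = 2.00000 > 1.5 ⇒ ∉ W

none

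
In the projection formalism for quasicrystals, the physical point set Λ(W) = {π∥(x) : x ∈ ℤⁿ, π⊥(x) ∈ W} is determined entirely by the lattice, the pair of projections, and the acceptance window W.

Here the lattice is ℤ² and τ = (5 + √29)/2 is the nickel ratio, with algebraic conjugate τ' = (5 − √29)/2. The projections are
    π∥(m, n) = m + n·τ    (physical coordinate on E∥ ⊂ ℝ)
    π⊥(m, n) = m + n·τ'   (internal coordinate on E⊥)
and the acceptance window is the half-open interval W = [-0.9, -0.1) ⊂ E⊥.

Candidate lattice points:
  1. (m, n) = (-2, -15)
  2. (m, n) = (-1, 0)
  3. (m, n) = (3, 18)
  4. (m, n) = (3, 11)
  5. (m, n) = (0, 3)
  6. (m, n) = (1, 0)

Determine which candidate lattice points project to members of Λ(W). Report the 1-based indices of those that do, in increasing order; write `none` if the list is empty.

Numerically τ ≈ 5.192582 and τ' = −1/τ ≈ -0.192582.
candidate 1: (m,n)=(-2,-15) → π∥ = -2-15·τ ≈ -79.888736, π⊥ = -2-15·τ' ≈ 0.888736 ∉ [-0.9, -0.1) ⇒ out
candidate 2: (m,n)=(-1,0) → π∥ = -1+0·τ ≈ -1.000000, π⊥ = -1+0·τ' ≈ -1.000000 ∉ [-0.9, -0.1) ⇒ out
candidate 3: (m,n)=(3,18) → π∥ = 3+18·τ ≈ 96.466483, π⊥ = 3+18·τ' ≈ -0.466483 ∈ [-0.9, -0.1) ⇒ IN Λ
candidate 4: (m,n)=(3,11) → π∥ = 3+11·τ ≈ 60.118406, π⊥ = 3+11·τ' ≈ 0.881594 ∉ [-0.9, -0.1) ⇒ out
candidate 5: (m,n)=(0,3) → π∥ = 0+3·τ ≈ 15.577747, π⊥ = 0+3·τ' ≈ -0.577747 ∈ [-0.9, -0.1) ⇒ IN Λ
candidate 6: (m,n)=(1,0) → π∥ = 1+0·τ ≈ 1.000000, π⊥ = 1+0·τ' ≈ 1.000000 ∉ [-0.9, -0.1) ⇒ out

3, 5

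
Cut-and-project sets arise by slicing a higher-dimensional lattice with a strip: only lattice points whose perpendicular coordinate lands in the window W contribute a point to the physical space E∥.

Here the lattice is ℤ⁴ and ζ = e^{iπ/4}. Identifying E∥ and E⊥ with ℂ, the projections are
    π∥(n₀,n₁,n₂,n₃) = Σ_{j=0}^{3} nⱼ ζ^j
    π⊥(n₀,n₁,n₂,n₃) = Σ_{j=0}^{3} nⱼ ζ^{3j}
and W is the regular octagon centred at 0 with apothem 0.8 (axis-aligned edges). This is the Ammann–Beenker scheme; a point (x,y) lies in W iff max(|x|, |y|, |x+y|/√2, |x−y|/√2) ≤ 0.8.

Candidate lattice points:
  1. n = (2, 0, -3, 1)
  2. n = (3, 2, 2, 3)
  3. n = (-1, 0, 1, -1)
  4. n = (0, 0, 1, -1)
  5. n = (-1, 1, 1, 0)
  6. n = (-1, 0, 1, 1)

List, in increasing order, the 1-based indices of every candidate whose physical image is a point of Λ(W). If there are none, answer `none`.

π⊥(n) = n₀ + n₁ζ³ + n₂ζ⁶ + n₃ζ⁹ where ζ = e^{iπ/4}.
candidate 1: n = (2, 0, -3, 1) → π⊥ ≈ (+2.707107, +3.707107); max(|x|,|y|,|x±y|/√2) = 4.535534 > 0.8 ⇒ ∉ W
candidate 2: n = (3, 2, 2, 3) → π⊥ ≈ (+3.707107, +1.535534); max(|x|,|y|,|x±y|/√2) = 3.707107 > 0.8 ⇒ ∉ W
candidate 3: n = (-1, 0, 1, -1) → π⊥ ≈ (-1.707107, -1.707107); max(|x|,|y|,|x±y|/√2) = 2.414214 > 0.8 ⇒ ∉ W
candidate 4: n = (0, 0, 1, -1) → π⊥ ≈ (-0.707107, -1.707107); max(|x|,|y|,|x±y|/√2) = 1.707107 > 0.8 ⇒ ∉ W
candidate 5: n = (-1, 1, 1, 0) → π⊥ ≈ (-1.707107, -0.292893); max(|x|,|y|,|x±y|/√2) = 1.707107 > 0.8 ⇒ ∉ W
candidate 6: n = (-1, 0, 1, 1) → π⊥ ≈ (-0.292893, -0.292893); max(|x|,|y|,|x±y|/√2) = 0.414214 ≤ 0.8 ⇒ ∈ W

6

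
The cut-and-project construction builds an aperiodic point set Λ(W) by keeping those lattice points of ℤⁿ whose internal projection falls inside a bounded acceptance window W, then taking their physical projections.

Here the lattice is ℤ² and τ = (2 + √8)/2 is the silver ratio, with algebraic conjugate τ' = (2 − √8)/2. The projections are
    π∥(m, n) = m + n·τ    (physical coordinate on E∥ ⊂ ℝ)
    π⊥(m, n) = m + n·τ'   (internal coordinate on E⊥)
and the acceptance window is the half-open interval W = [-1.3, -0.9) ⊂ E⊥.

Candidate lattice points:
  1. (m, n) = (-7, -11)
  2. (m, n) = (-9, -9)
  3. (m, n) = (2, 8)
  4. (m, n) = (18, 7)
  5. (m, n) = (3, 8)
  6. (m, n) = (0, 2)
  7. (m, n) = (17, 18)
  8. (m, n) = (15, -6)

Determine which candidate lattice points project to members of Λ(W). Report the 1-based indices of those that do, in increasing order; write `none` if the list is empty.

Numerically τ ≈ 2.4142 and τ' = −1/τ ≈ -0.4142.
#1 (-7,-11): internal coord -7 + (-11)·τ' = -2.4437; -2.4437 ∉ [-1.3, -0.9) → out
#2 (-9,-9): internal coord -9 + (-9)·τ' = -5.2721; -5.2721 ∉ [-1.3, -0.9) → out
#3 (2,8): internal coord 2 + (8)·τ' = -1.3137; -1.3137 ∉ [-1.3, -0.9) → out
#4 (18,7): internal coord 18 + (7)·τ' = +15.1005; +15.1005 ∉ [-1.3, -0.9) → out
#5 (3,8): internal coord 3 + (8)·τ' = -0.3137; -0.3137 ∉ [-1.3, -0.9) → out
#6 (0,2): internal coord 0 + (2)·τ' = -0.8284; -0.8284 ∉ [-1.3, -0.9) → out
#7 (17,18): internal coord 17 + (18)·τ' = +9.5442; +9.5442 ∉ [-1.3, -0.9) → out
#8 (15,-6): internal coord 15 + (-6)·τ' = +17.4853; +17.4853 ∉ [-1.3, -0.9) → out

none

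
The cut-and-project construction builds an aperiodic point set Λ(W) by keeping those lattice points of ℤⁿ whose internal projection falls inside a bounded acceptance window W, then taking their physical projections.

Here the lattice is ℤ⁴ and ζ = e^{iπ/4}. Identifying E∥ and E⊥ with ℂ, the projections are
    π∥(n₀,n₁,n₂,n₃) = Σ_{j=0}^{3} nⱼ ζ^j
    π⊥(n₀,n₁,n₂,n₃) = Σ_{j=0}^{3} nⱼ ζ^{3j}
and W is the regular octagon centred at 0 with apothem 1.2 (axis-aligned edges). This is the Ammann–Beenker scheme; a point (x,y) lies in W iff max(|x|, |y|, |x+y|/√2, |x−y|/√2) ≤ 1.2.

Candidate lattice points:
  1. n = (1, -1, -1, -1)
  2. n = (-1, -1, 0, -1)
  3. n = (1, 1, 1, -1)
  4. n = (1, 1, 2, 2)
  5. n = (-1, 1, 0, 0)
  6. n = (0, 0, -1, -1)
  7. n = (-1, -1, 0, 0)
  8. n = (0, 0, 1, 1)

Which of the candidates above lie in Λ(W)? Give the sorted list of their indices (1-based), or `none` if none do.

π⊥(n) = n₀ + n₁ζ³ + n₂ζ⁶ + n₃ζ⁹ where ζ = e^{iπ/4}.
candidate 1: n = (1, -1, -1, -1) → π⊥ ≈ (+1.00000, -0.41421); max(|x|,|y|,|x±y|/√2) = 1.00000 ≤ 1.2 ⇒ ∈ W
candidate 2: n = (-1, -1, 0, -1) → π⊥ ≈ (-1.00000, -1.41421); max(|x|,|y|,|x±y|/√2) = 1.70711 > 1.2 ⇒ ∉ W
candidate 3: n = (1, 1, 1, -1) → π⊥ ≈ (-0.41421, -1.00000); max(|x|,|y|,|x±y|/√2) = 1.00000 ≤ 1.2 ⇒ ∈ W
candidate 4: n = (1, 1, 2, 2) → π⊥ ≈ (+1.70711, +0.12132); max(|x|,|y|,|x±y|/√2) = 1.70711 > 1.2 ⇒ ∉ W
candidate 5: n = (-1, 1, 0, 0) → π⊥ ≈ (-1.70711, +0.70711); max(|x|,|y|,|x±y|/√2) = 1.70711 > 1.2 ⇒ ∉ W
candidate 6: n = (0, 0, -1, -1) → π⊥ ≈ (-0.70711, +0.29289); max(|x|,|y|,|x±y|/√2) = 0.70711 ≤ 1.2 ⇒ ∈ W
candidate 7: n = (-1, -1, 0, 0) → π⊥ ≈ (-0.29289, -0.70711); max(|x|,|y|,|x±y|/√2) = 0.70711 ≤ 1.2 ⇒ ∈ W
candidate 8: n = (0, 0, 1, 1) → π⊥ ≈ (+0.70711, -0.29289); max(|x|,|y|,|x±y|/√2) = 0.70711 ≤ 1.2 ⇒ ∈ W

1, 3, 6, 7, 8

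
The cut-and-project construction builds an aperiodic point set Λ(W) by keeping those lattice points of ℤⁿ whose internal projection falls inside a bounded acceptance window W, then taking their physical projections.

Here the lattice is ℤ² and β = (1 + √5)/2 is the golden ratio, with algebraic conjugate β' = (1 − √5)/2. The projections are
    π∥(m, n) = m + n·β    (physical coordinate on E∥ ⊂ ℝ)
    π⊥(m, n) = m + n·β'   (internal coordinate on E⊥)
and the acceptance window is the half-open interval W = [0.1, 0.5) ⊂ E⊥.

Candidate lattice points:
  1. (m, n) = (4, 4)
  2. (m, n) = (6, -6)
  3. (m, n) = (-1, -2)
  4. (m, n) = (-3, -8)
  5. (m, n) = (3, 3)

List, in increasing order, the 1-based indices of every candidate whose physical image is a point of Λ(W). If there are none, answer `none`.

β' = (1−√5)/2 ≈ -0.618034.
[1] lift (4,4): star map gives 1.527864; window check 0.1 ≤ 1.527864 < 0.5 is false → out
[2] lift (6,-6): star map gives 9.708204; window check 0.1 ≤ 9.708204 < 0.5 is false → out
[3] lift (-1,-2): star map gives 0.236068; window check 0.1 ≤ 0.236068 < 0.5 is true → IN Λ
[4] lift (-3,-8): star map gives 1.944272; window check 0.1 ≤ 1.944272 < 0.5 is false → out
[5] lift (3,3): star map gives 1.145898; window check 0.1 ≤ 1.145898 < 0.5 is false → out

3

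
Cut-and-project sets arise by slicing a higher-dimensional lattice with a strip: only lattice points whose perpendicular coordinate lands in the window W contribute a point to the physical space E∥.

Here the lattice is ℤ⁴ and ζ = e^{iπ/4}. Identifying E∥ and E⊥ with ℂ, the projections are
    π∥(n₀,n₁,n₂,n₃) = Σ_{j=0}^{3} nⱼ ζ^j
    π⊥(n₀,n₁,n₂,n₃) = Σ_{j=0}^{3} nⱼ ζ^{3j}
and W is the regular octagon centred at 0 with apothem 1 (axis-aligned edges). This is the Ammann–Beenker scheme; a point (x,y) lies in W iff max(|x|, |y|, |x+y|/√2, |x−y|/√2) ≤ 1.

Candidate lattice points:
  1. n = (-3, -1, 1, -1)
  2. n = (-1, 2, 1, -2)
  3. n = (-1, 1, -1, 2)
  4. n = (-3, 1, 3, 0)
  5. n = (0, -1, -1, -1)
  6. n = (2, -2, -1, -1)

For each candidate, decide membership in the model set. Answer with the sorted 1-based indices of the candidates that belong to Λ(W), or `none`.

5

With ζ = e^{iπ/4} the internal vectors are ζ^0,ζ^3,ζ^6,ζ^9.
candidate 1: n = (-3, -1, 1, -1) → π⊥ ≈ (-3.00000, -2.41421); max(|x|,|y|,|x±y|/√2) = 3.82843 > 1 ⇒ ∉ W
candidate 2: n = (-1, 2, 1, -2) → π⊥ ≈ (-3.82843, -1.00000); max(|x|,|y|,|x±y|/√2) = 3.82843 > 1 ⇒ ∉ W
candidate 3: n = (-1, 1, -1, 2) → π⊥ ≈ (-0.29289, +3.12132); max(|x|,|y|,|x±y|/√2) = 3.12132 > 1 ⇒ ∉ W
candidate 4: n = (-3, 1, 3, 0) → π⊥ ≈ (-3.70711, -2.29289); max(|x|,|y|,|x±y|/√2) = 4.24264 > 1 ⇒ ∉ W
candidate 5: n = (0, -1, -1, -1) → π⊥ ≈ (+0.00000, -0.41421); max(|x|,|y|,|x±y|/√2) = 0.41421 ≤ 1 ⇒ ∈ W
candidate 6: n = (2, -2, -1, -1) → π⊥ ≈ (+2.70711, -1.12132); max(|x|,|y|,|x±y|/√2) = 2.70711 > 1 ⇒ ∉ W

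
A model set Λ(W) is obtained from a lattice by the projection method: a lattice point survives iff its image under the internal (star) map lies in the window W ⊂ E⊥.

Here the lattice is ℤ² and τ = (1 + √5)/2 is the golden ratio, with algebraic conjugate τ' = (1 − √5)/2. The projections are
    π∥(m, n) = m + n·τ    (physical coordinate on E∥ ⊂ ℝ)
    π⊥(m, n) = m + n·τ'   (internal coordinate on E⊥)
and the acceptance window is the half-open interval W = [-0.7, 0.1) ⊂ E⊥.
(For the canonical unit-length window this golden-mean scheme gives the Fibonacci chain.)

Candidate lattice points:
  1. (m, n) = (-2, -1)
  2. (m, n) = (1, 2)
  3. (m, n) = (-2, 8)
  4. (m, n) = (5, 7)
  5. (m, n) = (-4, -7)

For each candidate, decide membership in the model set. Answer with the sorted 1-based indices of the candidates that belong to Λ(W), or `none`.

2

Numerically τ ≈ 1.6180 and τ' = −1/τ ≈ -0.6180.
[1] lift (-2,-1): star map gives -1.3820; window check -0.7 ≤ -1.3820 < 0.1 is false → out
[2] lift (1,2): star map gives -0.2361; window check -0.7 ≤ -0.2361 < 0.1 is true → IN Λ
[3] lift (-2,8): star map gives -6.9443; window check -0.7 ≤ -6.9443 < 0.1 is false → out
[4] lift (5,7): star map gives 0.6738; window check -0.7 ≤ 0.6738 < 0.1 is false → out
[5] lift (-4,-7): star map gives 0.3262; window check -0.7 ≤ 0.3262 < 0.1 is false → out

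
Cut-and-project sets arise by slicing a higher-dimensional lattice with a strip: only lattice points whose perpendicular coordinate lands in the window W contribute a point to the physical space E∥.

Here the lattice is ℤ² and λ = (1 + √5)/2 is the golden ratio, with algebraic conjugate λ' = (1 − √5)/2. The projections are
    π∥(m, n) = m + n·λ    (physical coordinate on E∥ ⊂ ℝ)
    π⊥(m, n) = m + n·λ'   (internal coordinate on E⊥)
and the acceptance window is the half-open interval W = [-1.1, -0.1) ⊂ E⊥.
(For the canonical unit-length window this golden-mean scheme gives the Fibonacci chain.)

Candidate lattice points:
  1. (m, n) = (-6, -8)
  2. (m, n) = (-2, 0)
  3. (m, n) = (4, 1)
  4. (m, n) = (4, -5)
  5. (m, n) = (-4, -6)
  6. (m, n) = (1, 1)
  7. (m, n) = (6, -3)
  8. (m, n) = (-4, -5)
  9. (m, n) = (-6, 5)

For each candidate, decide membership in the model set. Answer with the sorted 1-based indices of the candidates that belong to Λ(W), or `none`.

1, 5, 8

Numerically λ ≈ 1.61803 and λ' = −1/λ ≈ -0.61803.
#1 (-6,-8): internal coord -6 + (-8)·λ' = -1.05573; -1.05573 ∈ [-1.1, -0.1) → IN Λ
#2 (-2,0): internal coord -2 + (0)·λ' = -2.00000; -2.00000 ∉ [-1.1, -0.1) → out
#3 (4,1): internal coord 4 + (1)·λ' = +3.38197; +3.38197 ∉ [-1.1, -0.1) → out
#4 (4,-5): internal coord 4 + (-5)·λ' = +7.09017; +7.09017 ∉ [-1.1, -0.1) → out
#5 (-4,-6): internal coord -4 + (-6)·λ' = -0.29180; -0.29180 ∈ [-1.1, -0.1) → IN Λ
#6 (1,1): internal coord 1 + (1)·λ' = +0.38197; +0.38197 ∉ [-1.1, -0.1) → out
#7 (6,-3): internal coord 6 + (-3)·λ' = +7.85410; +7.85410 ∉ [-1.1, -0.1) → out
#8 (-4,-5): internal coord -4 + (-5)·λ' = -0.90983; -0.90983 ∈ [-1.1, -0.1) → IN Λ
#9 (-6,5): internal coord -6 + (5)·λ' = -9.09017; -9.09017 ∉ [-1.1, -0.1) → out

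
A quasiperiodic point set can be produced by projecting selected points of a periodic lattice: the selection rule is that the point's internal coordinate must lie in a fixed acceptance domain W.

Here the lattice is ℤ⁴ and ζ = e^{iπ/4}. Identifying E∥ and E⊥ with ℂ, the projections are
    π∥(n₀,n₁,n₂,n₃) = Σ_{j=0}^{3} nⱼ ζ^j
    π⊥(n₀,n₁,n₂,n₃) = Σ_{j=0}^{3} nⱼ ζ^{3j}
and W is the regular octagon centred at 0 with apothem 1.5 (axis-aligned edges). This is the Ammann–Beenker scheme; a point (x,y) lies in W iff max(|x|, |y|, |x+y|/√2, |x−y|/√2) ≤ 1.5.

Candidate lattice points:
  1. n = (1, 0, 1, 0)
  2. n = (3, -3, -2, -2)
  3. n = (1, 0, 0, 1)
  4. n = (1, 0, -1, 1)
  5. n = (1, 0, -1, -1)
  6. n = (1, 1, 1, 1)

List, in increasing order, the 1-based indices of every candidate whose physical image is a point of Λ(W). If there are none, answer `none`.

With ζ = e^{iπ/4} the internal vectors are ζ^0,ζ^3,ζ^6,ζ^9.
candidate 1: n = (1, 0, 1, 0) → π⊥ ≈ (+1.000000, -1.000000); max(|x|,|y|,|x±y|/√2) = 1.414214 ≤ 1.5 ⇒ ∈ W
candidate 2: n = (3, -3, -2, -2) → π⊥ ≈ (+3.707107, -1.535534); max(|x|,|y|,|x±y|/√2) = 3.707107 > 1.5 ⇒ ∉ W
candidate 3: n = (1, 0, 0, 1) → π⊥ ≈ (+1.707107, +0.707107); max(|x|,|y|,|x±y|/√2) = 1.707107 > 1.5 ⇒ ∉ W
candidate 4: n = (1, 0, -1, 1) → π⊥ ≈ (+1.707107, +1.707107); max(|x|,|y|,|x±y|/√2) = 2.414214 > 1.5 ⇒ ∉ W
candidate 5: n = (1, 0, -1, -1) → π⊥ ≈ (+0.292893, +0.292893); max(|x|,|y|,|x±y|/√2) = 0.414214 ≤ 1.5 ⇒ ∈ W
candidate 6: n = (1, 1, 1, 1) → π⊥ ≈ (+1.000000, +0.414214); max(|x|,|y|,|x±y|/√2) = 1.000000 ≤ 1.5 ⇒ ∈ W

1, 5, 6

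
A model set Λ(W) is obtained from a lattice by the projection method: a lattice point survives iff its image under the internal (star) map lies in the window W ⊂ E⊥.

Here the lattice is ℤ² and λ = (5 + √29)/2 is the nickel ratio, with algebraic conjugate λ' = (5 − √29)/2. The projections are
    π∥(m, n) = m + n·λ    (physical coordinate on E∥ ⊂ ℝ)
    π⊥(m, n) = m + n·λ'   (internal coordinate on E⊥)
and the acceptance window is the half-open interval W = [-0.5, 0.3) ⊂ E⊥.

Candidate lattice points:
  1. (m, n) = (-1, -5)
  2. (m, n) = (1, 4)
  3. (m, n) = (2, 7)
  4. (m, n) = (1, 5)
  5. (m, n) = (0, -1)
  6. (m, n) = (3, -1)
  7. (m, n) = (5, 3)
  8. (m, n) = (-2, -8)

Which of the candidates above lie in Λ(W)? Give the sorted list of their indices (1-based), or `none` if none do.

1, 2, 4, 5, 8

Compute λ' = (5−√29)/2 = -0.19258, so π⊥(m,n) = m -0.19258·n.
[1] lift (-1,-5): star map gives -0.03709; window check -0.5 ≤ -0.03709 < 0.3 is true → IN Λ
[2] lift (1,4): star map gives 0.22967; window check -0.5 ≤ 0.22967 < 0.3 is true → IN Λ
[3] lift (2,7): star map gives 0.65192; window check -0.5 ≤ 0.65192 < 0.3 is false → out
[4] lift (1,5): star map gives 0.03709; window check -0.5 ≤ 0.03709 < 0.3 is true → IN Λ
[5] lift (0,-1): star map gives 0.19258; window check -0.5 ≤ 0.19258 < 0.3 is true → IN Λ
[6] lift (3,-1): star map gives 3.19258; window check -0.5 ≤ 3.19258 < 0.3 is false → out
[7] lift (5,3): star map gives 4.42225; window check -0.5 ≤ 4.42225 < 0.3 is false → out
[8] lift (-2,-8): star map gives -0.45934; window check -0.5 ≤ -0.45934 < 0.3 is true → IN Λ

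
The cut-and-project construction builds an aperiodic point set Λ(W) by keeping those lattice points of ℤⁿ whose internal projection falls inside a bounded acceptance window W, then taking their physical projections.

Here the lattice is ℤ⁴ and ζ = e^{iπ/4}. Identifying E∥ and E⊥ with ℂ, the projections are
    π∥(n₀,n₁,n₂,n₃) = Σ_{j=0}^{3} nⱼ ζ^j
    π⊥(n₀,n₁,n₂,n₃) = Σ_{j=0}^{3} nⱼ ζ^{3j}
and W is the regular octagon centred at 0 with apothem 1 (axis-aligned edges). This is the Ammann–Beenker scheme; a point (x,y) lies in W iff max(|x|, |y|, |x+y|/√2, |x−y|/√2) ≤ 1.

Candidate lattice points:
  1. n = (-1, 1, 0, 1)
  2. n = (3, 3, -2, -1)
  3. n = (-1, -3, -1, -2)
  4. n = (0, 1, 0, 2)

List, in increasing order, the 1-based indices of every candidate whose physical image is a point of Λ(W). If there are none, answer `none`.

π⊥(n) = n₀ + n₁ζ³ + n₂ζ⁶ + n₃ζ⁹ where ζ = e^{iπ/4}.
candidate 1: n = (-1, 1, 0, 1) → π⊥ ≈ (-1.00000, +1.41421); max(|x|,|y|,|x±y|/√2) = 1.70711 > 1 ⇒ ∉ W
candidate 2: n = (3, 3, -2, -1) → π⊥ ≈ (+0.17157, +3.41421); max(|x|,|y|,|x±y|/√2) = 3.41421 > 1 ⇒ ∉ W
candidate 3: n = (-1, -3, -1, -2) → π⊥ ≈ (-0.29289, -2.53553); max(|x|,|y|,|x±y|/√2) = 2.53553 > 1 ⇒ ∉ W
candidate 4: n = (0, 1, 0, 2) → π⊥ ≈ (+0.70711, +2.12132); max(|x|,|y|,|x±y|/√2) = 2.12132 > 1 ⇒ ∉ W

none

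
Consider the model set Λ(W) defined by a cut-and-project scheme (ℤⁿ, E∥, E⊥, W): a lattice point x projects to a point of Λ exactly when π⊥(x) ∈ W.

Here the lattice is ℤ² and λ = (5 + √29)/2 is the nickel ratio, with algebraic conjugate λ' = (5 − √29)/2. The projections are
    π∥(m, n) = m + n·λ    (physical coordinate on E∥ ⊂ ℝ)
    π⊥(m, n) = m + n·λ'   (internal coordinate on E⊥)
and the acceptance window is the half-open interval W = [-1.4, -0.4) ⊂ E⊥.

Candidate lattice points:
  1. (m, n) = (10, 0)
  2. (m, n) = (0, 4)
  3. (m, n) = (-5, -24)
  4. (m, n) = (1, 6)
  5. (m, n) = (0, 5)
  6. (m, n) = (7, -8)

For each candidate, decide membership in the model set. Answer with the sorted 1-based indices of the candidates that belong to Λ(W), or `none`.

2, 5

Compute λ' = (5−√29)/2 = -0.192582, so π⊥(m,n) = m -0.192582·n.
#1 (10,0): internal coord 10 + (0)·λ' = +10.000000; +10.000000 ∉ [-1.4, -0.4) → out
#2 (0,4): internal coord 0 + (4)·λ' = -0.770330; -0.770330 ∈ [-1.4, -0.4) → IN Λ
#3 (-5,-24): internal coord -5 + (-24)·λ' = -0.378022; -0.378022 ∉ [-1.4, -0.4) → out
#4 (1,6): internal coord 1 + (6)·λ' = -0.155494; -0.155494 ∉ [-1.4, -0.4) → out
#5 (0,5): internal coord 0 + (5)·λ' = -0.962912; -0.962912 ∈ [-1.4, -0.4) → IN Λ
#6 (7,-8): internal coord 7 + (-8)·λ' = +8.540659; +8.540659 ∉ [-1.4, -0.4) → out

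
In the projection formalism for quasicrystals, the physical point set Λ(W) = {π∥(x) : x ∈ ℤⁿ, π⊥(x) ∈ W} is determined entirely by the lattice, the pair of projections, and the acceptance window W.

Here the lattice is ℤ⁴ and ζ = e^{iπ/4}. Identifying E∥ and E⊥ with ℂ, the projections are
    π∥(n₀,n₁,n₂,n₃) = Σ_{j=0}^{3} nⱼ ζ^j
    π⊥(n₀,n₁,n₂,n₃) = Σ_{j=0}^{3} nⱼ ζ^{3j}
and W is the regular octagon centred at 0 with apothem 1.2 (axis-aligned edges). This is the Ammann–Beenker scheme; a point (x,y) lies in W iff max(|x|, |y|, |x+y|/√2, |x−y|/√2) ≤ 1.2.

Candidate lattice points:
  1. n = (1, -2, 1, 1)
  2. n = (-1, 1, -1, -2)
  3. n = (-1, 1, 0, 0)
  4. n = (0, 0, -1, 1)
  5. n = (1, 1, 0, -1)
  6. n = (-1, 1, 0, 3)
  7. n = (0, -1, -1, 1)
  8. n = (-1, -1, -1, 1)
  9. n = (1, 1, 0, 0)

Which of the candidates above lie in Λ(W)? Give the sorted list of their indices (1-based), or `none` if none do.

5, 8, 9

π⊥(n) = n₀ + n₁ζ³ + n₂ζ⁶ + n₃ζ⁹ where ζ = e^{iπ/4}.
candidate 1: n = (1, -2, 1, 1) → π⊥ ≈ (+3.1213, -1.7071); max(|x|,|y|,|x±y|/√2) = 3.4142 > 1.2 ⇒ ∉ W
candidate 2: n = (-1, 1, -1, -2) → π⊥ ≈ (-3.1213, +0.2929); max(|x|,|y|,|x±y|/√2) = 3.1213 > 1.2 ⇒ ∉ W
candidate 3: n = (-1, 1, 0, 0) → π⊥ ≈ (-1.7071, +0.7071); max(|x|,|y|,|x±y|/√2) = 1.7071 > 1.2 ⇒ ∉ W
candidate 4: n = (0, 0, -1, 1) → π⊥ ≈ (+0.7071, +1.7071); max(|x|,|y|,|x±y|/√2) = 1.7071 > 1.2 ⇒ ∉ W
candidate 5: n = (1, 1, 0, -1) → π⊥ ≈ (-0.4142, +0.0000); max(|x|,|y|,|x±y|/√2) = 0.4142 ≤ 1.2 ⇒ ∈ W
candidate 6: n = (-1, 1, 0, 3) → π⊥ ≈ (+0.4142, +2.8284); max(|x|,|y|,|x±y|/√2) = 2.8284 > 1.2 ⇒ ∉ W
candidate 7: n = (0, -1, -1, 1) → π⊥ ≈ (+1.4142, +1.0000); max(|x|,|y|,|x±y|/√2) = 1.7071 > 1.2 ⇒ ∉ W
candidate 8: n = (-1, -1, -1, 1) → π⊥ ≈ (+0.4142, +1.0000); max(|x|,|y|,|x±y|/√2) = 1.0000 ≤ 1.2 ⇒ ∈ W
candidate 9: n = (1, 1, 0, 0) → π⊥ ≈ (+0.2929, +0.7071); max(|x|,|y|,|x±y|/√2) = 0.7071 ≤ 1.2 ⇒ ∈ W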